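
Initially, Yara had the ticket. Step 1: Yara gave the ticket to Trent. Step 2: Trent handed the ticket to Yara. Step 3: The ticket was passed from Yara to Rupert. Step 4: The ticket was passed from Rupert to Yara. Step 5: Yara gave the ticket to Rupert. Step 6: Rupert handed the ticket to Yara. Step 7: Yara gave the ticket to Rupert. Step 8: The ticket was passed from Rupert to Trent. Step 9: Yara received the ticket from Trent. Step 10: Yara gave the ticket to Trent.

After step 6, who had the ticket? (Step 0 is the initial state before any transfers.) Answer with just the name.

Tracking the ticket holder through step 6:
After step 0 (start): Yara
After step 1: Trent
After step 2: Yara
After step 3: Rupert
After step 4: Yara
After step 5: Rupert
After step 6: Yara

At step 6, the holder is Yara.

Answer: Yara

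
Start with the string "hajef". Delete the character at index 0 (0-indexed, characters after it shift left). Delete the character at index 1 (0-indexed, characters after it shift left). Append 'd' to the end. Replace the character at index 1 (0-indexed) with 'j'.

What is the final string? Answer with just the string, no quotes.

Applying each edit step by step:
Start: "hajef"
Op 1 (delete idx 0 = 'h'): "hajef" -> "ajef"
Op 2 (delete idx 1 = 'j'): "ajef" -> "aef"
Op 3 (append 'd'): "aef" -> "aefd"
Op 4 (replace idx 1: 'e' -> 'j'): "aefd" -> "ajfd"

Answer: ajfd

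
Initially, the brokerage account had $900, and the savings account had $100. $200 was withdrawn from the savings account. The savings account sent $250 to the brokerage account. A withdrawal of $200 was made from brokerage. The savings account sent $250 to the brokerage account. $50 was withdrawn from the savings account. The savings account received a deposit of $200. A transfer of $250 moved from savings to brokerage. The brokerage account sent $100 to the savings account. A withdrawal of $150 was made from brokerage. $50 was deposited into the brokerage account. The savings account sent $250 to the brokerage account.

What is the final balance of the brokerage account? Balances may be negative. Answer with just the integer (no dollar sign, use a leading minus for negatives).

Tracking account balances step by step:
Start: brokerage=900, savings=100
Event 1 (withdraw 200 from savings): savings: 100 - 200 = -100. Balances: brokerage=900, savings=-100
Event 2 (transfer 250 savings -> brokerage): savings: -100 - 250 = -350, brokerage: 900 + 250 = 1150. Balances: brokerage=1150, savings=-350
Event 3 (withdraw 200 from brokerage): brokerage: 1150 - 200 = 950. Balances: brokerage=950, savings=-350
Event 4 (transfer 250 savings -> brokerage): savings: -350 - 250 = -600, brokerage: 950 + 250 = 1200. Balances: brokerage=1200, savings=-600
Event 5 (withdraw 50 from savings): savings: -600 - 50 = -650. Balances: brokerage=1200, savings=-650
Event 6 (deposit 200 to savings): savings: -650 + 200 = -450. Balances: brokerage=1200, savings=-450
Event 7 (transfer 250 savings -> brokerage): savings: -450 - 250 = -700, brokerage: 1200 + 250 = 1450. Balances: brokerage=1450, savings=-700
Event 8 (transfer 100 brokerage -> savings): brokerage: 1450 - 100 = 1350, savings: -700 + 100 = -600. Balances: brokerage=1350, savings=-600
Event 9 (withdraw 150 from brokerage): brokerage: 1350 - 150 = 1200. Balances: brokerage=1200, savings=-600
Event 10 (deposit 50 to brokerage): brokerage: 1200 + 50 = 1250. Balances: brokerage=1250, savings=-600
Event 11 (transfer 250 savings -> brokerage): savings: -600 - 250 = -850, brokerage: 1250 + 250 = 1500. Balances: brokerage=1500, savings=-850

Final balance of brokerage: 1500

Answer: 1500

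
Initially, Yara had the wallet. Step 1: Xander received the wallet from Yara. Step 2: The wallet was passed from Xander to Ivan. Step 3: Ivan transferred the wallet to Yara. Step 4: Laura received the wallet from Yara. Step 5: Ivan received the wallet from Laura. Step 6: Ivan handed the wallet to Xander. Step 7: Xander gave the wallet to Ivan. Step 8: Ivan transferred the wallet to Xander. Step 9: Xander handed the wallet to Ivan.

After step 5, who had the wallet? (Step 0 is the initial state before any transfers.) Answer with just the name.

Answer: Ivan

Derivation:
Tracking the wallet holder through step 5:
After step 0 (start): Yara
After step 1: Xander
After step 2: Ivan
After step 3: Yara
After step 4: Laura
After step 5: Ivan

At step 5, the holder is Ivan.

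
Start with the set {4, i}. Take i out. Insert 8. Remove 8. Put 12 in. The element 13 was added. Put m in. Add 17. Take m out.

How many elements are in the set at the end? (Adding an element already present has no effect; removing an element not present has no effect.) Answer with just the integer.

Tracking the set through each operation:
Start: {4, i}
Event 1 (remove i): removed. Set: {4}
Event 2 (add 8): added. Set: {4, 8}
Event 3 (remove 8): removed. Set: {4}
Event 4 (add 12): added. Set: {12, 4}
Event 5 (add 13): added. Set: {12, 13, 4}
Event 6 (add m): added. Set: {12, 13, 4, m}
Event 7 (add 17): added. Set: {12, 13, 17, 4, m}
Event 8 (remove m): removed. Set: {12, 13, 17, 4}

Final set: {12, 13, 17, 4} (size 4)

Answer: 4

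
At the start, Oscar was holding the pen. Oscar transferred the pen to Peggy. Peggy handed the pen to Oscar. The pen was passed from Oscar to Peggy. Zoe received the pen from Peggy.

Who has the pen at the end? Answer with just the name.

Tracking the pen through each event:
Start: Oscar has the pen.
After event 1: Peggy has the pen.
After event 2: Oscar has the pen.
After event 3: Peggy has the pen.
After event 4: Zoe has the pen.

Answer: Zoe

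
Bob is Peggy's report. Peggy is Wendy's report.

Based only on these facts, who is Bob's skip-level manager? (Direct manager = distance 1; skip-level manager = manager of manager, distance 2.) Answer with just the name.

Answer: Wendy

Derivation:
Reconstructing the manager chain from the given facts:
  Wendy -> Peggy -> Bob
(each arrow means 'manager of the next')
Positions in the chain (0 = top):
  position of Wendy: 0
  position of Peggy: 1
  position of Bob: 2

Bob is at position 2; the skip-level manager is 2 steps up the chain, i.e. position 0: Wendy.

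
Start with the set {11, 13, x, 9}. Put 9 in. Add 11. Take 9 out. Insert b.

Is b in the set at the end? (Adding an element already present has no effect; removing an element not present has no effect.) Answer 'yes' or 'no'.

Answer: yes

Derivation:
Tracking the set through each operation:
Start: {11, 13, 9, x}
Event 1 (add 9): already present, no change. Set: {11, 13, 9, x}
Event 2 (add 11): already present, no change. Set: {11, 13, 9, x}
Event 3 (remove 9): removed. Set: {11, 13, x}
Event 4 (add b): added. Set: {11, 13, b, x}

Final set: {11, 13, b, x} (size 4)
b is in the final set.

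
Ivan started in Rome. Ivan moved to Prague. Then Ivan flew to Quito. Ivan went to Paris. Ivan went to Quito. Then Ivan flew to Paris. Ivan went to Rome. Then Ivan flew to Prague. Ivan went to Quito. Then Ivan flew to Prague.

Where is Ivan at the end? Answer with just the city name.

Answer: Prague

Derivation:
Tracking Ivan's location:
Start: Ivan is in Rome.
After move 1: Rome -> Prague. Ivan is in Prague.
After move 2: Prague -> Quito. Ivan is in Quito.
After move 3: Quito -> Paris. Ivan is in Paris.
After move 4: Paris -> Quito. Ivan is in Quito.
After move 5: Quito -> Paris. Ivan is in Paris.
After move 6: Paris -> Rome. Ivan is in Rome.
After move 7: Rome -> Prague. Ivan is in Prague.
After move 8: Prague -> Quito. Ivan is in Quito.
After move 9: Quito -> Prague. Ivan is in Prague.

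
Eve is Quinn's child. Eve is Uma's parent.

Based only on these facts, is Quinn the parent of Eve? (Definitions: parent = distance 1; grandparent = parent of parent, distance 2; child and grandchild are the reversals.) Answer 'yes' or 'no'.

Answer: yes

Derivation:
Reconstructing the parent chain from the given facts:
  Quinn -> Eve -> Uma
(each arrow means 'parent of the next')
Positions in the chain (0 = top):
  position of Quinn: 0
  position of Eve: 1
  position of Uma: 2

Quinn is at position 0, Eve is at position 1; signed distance (j - i) = 1.
'parent' requires j - i = 1. Actual distance is 1, so the relation HOLDS.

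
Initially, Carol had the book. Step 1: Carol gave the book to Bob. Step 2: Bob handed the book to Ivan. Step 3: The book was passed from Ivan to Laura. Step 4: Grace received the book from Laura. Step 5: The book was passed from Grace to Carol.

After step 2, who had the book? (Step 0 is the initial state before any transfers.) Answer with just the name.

Tracking the book holder through step 2:
After step 0 (start): Carol
After step 1: Bob
After step 2: Ivan

At step 2, the holder is Ivan.

Answer: Ivan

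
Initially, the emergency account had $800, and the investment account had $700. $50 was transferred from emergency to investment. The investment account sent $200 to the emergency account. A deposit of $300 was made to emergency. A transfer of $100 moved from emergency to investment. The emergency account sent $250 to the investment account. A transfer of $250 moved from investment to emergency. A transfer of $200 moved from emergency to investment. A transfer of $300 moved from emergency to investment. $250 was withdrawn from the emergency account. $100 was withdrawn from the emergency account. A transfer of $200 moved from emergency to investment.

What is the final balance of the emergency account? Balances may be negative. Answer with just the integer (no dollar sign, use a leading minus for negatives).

Answer: 100

Derivation:
Tracking account balances step by step:
Start: emergency=800, investment=700
Event 1 (transfer 50 emergency -> investment): emergency: 800 - 50 = 750, investment: 700 + 50 = 750. Balances: emergency=750, investment=750
Event 2 (transfer 200 investment -> emergency): investment: 750 - 200 = 550, emergency: 750 + 200 = 950. Balances: emergency=950, investment=550
Event 3 (deposit 300 to emergency): emergency: 950 + 300 = 1250. Balances: emergency=1250, investment=550
Event 4 (transfer 100 emergency -> investment): emergency: 1250 - 100 = 1150, investment: 550 + 100 = 650. Balances: emergency=1150, investment=650
Event 5 (transfer 250 emergency -> investment): emergency: 1150 - 250 = 900, investment: 650 + 250 = 900. Balances: emergency=900, investment=900
Event 6 (transfer 250 investment -> emergency): investment: 900 - 250 = 650, emergency: 900 + 250 = 1150. Balances: emergency=1150, investment=650
Event 7 (transfer 200 emergency -> investment): emergency: 1150 - 200 = 950, investment: 650 + 200 = 850. Balances: emergency=950, investment=850
Event 8 (transfer 300 emergency -> investment): emergency: 950 - 300 = 650, investment: 850 + 300 = 1150. Balances: emergency=650, investment=1150
Event 9 (withdraw 250 from emergency): emergency: 650 - 250 = 400. Balances: emergency=400, investment=1150
Event 10 (withdraw 100 from emergency): emergency: 400 - 100 = 300. Balances: emergency=300, investment=1150
Event 11 (transfer 200 emergency -> investment): emergency: 300 - 200 = 100, investment: 1150 + 200 = 1350. Balances: emergency=100, investment=1350

Final balance of emergency: 100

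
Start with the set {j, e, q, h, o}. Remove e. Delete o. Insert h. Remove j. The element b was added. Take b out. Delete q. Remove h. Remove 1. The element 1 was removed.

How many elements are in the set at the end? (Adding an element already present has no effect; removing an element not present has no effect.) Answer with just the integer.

Answer: 0

Derivation:
Tracking the set through each operation:
Start: {e, h, j, o, q}
Event 1 (remove e): removed. Set: {h, j, o, q}
Event 2 (remove o): removed. Set: {h, j, q}
Event 3 (add h): already present, no change. Set: {h, j, q}
Event 4 (remove j): removed. Set: {h, q}
Event 5 (add b): added. Set: {b, h, q}
Event 6 (remove b): removed. Set: {h, q}
Event 7 (remove q): removed. Set: {h}
Event 8 (remove h): removed. Set: {}
Event 9 (remove 1): not present, no change. Set: {}
Event 10 (remove 1): not present, no change. Set: {}

Final set: {} (size 0)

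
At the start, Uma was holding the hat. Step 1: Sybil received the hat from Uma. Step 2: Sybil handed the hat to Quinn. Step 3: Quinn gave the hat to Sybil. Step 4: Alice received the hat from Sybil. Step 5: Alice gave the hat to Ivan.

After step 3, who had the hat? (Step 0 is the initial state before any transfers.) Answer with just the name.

Answer: Sybil

Derivation:
Tracking the hat holder through step 3:
After step 0 (start): Uma
After step 1: Sybil
After step 2: Quinn
After step 3: Sybil

At step 3, the holder is Sybil.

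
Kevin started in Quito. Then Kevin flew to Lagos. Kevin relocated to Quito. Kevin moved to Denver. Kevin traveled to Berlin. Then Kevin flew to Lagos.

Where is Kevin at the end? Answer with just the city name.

Answer: Lagos

Derivation:
Tracking Kevin's location:
Start: Kevin is in Quito.
After move 1: Quito -> Lagos. Kevin is in Lagos.
After move 2: Lagos -> Quito. Kevin is in Quito.
After move 3: Quito -> Denver. Kevin is in Denver.
After move 4: Denver -> Berlin. Kevin is in Berlin.
After move 5: Berlin -> Lagos. Kevin is in Lagos.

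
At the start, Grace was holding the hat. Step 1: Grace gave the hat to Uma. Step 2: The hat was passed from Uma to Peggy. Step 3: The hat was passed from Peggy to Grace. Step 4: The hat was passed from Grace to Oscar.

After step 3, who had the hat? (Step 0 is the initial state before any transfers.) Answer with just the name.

Answer: Grace

Derivation:
Tracking the hat holder through step 3:
After step 0 (start): Grace
After step 1: Uma
After step 2: Peggy
After step 3: Grace

At step 3, the holder is Grace.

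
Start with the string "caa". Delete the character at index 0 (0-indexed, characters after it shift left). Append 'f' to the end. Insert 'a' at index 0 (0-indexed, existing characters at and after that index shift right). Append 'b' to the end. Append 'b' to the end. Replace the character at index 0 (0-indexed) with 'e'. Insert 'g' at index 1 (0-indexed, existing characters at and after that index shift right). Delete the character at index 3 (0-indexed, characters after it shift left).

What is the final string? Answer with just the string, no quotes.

Answer: egafbb

Derivation:
Applying each edit step by step:
Start: "caa"
Op 1 (delete idx 0 = 'c'): "caa" -> "aa"
Op 2 (append 'f'): "aa" -> "aaf"
Op 3 (insert 'a' at idx 0): "aaf" -> "aaaf"
Op 4 (append 'b'): "aaaf" -> "aaafb"
Op 5 (append 'b'): "aaafb" -> "aaafbb"
Op 6 (replace idx 0: 'a' -> 'e'): "aaafbb" -> "eaafbb"
Op 7 (insert 'g' at idx 1): "eaafbb" -> "egaafbb"
Op 8 (delete idx 3 = 'a'): "egaafbb" -> "egafbb"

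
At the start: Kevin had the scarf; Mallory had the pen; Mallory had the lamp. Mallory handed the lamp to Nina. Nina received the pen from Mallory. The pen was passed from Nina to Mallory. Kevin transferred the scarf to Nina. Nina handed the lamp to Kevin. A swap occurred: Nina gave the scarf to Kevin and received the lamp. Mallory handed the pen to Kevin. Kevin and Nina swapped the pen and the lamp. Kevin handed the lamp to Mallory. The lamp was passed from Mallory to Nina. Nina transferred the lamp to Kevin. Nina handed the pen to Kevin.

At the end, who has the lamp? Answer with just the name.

Tracking all object holders:
Start: scarf:Kevin, pen:Mallory, lamp:Mallory
Event 1 (give lamp: Mallory -> Nina). State: scarf:Kevin, pen:Mallory, lamp:Nina
Event 2 (give pen: Mallory -> Nina). State: scarf:Kevin, pen:Nina, lamp:Nina
Event 3 (give pen: Nina -> Mallory). State: scarf:Kevin, pen:Mallory, lamp:Nina
Event 4 (give scarf: Kevin -> Nina). State: scarf:Nina, pen:Mallory, lamp:Nina
Event 5 (give lamp: Nina -> Kevin). State: scarf:Nina, pen:Mallory, lamp:Kevin
Event 6 (swap scarf<->lamp: now scarf:Kevin, lamp:Nina). State: scarf:Kevin, pen:Mallory, lamp:Nina
Event 7 (give pen: Mallory -> Kevin). State: scarf:Kevin, pen:Kevin, lamp:Nina
Event 8 (swap pen<->lamp: now pen:Nina, lamp:Kevin). State: scarf:Kevin, pen:Nina, lamp:Kevin
Event 9 (give lamp: Kevin -> Mallory). State: scarf:Kevin, pen:Nina, lamp:Mallory
Event 10 (give lamp: Mallory -> Nina). State: scarf:Kevin, pen:Nina, lamp:Nina
Event 11 (give lamp: Nina -> Kevin). State: scarf:Kevin, pen:Nina, lamp:Kevin
Event 12 (give pen: Nina -> Kevin). State: scarf:Kevin, pen:Kevin, lamp:Kevin

Final state: scarf:Kevin, pen:Kevin, lamp:Kevin
The lamp is held by Kevin.

Answer: Kevin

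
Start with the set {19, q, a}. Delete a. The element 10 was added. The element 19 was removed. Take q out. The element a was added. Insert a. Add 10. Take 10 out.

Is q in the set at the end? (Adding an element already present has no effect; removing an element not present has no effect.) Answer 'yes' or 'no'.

Tracking the set through each operation:
Start: {19, a, q}
Event 1 (remove a): removed. Set: {19, q}
Event 2 (add 10): added. Set: {10, 19, q}
Event 3 (remove 19): removed. Set: {10, q}
Event 4 (remove q): removed. Set: {10}
Event 5 (add a): added. Set: {10, a}
Event 6 (add a): already present, no change. Set: {10, a}
Event 7 (add 10): already present, no change. Set: {10, a}
Event 8 (remove 10): removed. Set: {a}

Final set: {a} (size 1)
q is NOT in the final set.

Answer: no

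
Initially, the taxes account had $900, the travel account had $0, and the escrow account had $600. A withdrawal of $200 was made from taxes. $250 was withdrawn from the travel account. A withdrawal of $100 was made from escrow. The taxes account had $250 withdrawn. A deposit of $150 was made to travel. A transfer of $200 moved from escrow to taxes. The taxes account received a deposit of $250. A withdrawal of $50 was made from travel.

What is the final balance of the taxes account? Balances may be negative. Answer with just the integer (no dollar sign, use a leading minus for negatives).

Answer: 900

Derivation:
Tracking account balances step by step:
Start: taxes=900, travel=0, escrow=600
Event 1 (withdraw 200 from taxes): taxes: 900 - 200 = 700. Balances: taxes=700, travel=0, escrow=600
Event 2 (withdraw 250 from travel): travel: 0 - 250 = -250. Balances: taxes=700, travel=-250, escrow=600
Event 3 (withdraw 100 from escrow): escrow: 600 - 100 = 500. Balances: taxes=700, travel=-250, escrow=500
Event 4 (withdraw 250 from taxes): taxes: 700 - 250 = 450. Balances: taxes=450, travel=-250, escrow=500
Event 5 (deposit 150 to travel): travel: -250 + 150 = -100. Balances: taxes=450, travel=-100, escrow=500
Event 6 (transfer 200 escrow -> taxes): escrow: 500 - 200 = 300, taxes: 450 + 200 = 650. Balances: taxes=650, travel=-100, escrow=300
Event 7 (deposit 250 to taxes): taxes: 650 + 250 = 900. Balances: taxes=900, travel=-100, escrow=300
Event 8 (withdraw 50 from travel): travel: -100 - 50 = -150. Balances: taxes=900, travel=-150, escrow=300

Final balance of taxes: 900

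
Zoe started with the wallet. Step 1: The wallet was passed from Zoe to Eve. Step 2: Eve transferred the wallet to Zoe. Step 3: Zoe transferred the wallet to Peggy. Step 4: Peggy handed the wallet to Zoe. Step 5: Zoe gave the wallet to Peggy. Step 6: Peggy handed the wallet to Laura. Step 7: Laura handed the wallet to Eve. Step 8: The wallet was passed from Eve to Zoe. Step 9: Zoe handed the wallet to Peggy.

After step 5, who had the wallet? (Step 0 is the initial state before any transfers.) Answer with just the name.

Tracking the wallet holder through step 5:
After step 0 (start): Zoe
After step 1: Eve
After step 2: Zoe
After step 3: Peggy
After step 4: Zoe
After step 5: Peggy

At step 5, the holder is Peggy.

Answer: Peggy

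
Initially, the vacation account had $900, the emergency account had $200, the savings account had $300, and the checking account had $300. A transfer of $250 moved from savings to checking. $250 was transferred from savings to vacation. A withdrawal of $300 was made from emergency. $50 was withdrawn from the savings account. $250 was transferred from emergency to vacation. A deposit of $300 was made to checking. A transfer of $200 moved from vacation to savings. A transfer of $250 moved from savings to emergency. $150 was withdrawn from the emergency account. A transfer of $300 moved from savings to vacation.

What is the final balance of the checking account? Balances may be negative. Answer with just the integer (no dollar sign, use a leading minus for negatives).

Answer: 850

Derivation:
Tracking account balances step by step:
Start: vacation=900, emergency=200, savings=300, checking=300
Event 1 (transfer 250 savings -> checking): savings: 300 - 250 = 50, checking: 300 + 250 = 550. Balances: vacation=900, emergency=200, savings=50, checking=550
Event 2 (transfer 250 savings -> vacation): savings: 50 - 250 = -200, vacation: 900 + 250 = 1150. Balances: vacation=1150, emergency=200, savings=-200, checking=550
Event 3 (withdraw 300 from emergency): emergency: 200 - 300 = -100. Balances: vacation=1150, emergency=-100, savings=-200, checking=550
Event 4 (withdraw 50 from savings): savings: -200 - 50 = -250. Balances: vacation=1150, emergency=-100, savings=-250, checking=550
Event 5 (transfer 250 emergency -> vacation): emergency: -100 - 250 = -350, vacation: 1150 + 250 = 1400. Balances: vacation=1400, emergency=-350, savings=-250, checking=550
Event 6 (deposit 300 to checking): checking: 550 + 300 = 850. Balances: vacation=1400, emergency=-350, savings=-250, checking=850
Event 7 (transfer 200 vacation -> savings): vacation: 1400 - 200 = 1200, savings: -250 + 200 = -50. Balances: vacation=1200, emergency=-350, savings=-50, checking=850
Event 8 (transfer 250 savings -> emergency): savings: -50 - 250 = -300, emergency: -350 + 250 = -100. Balances: vacation=1200, emergency=-100, savings=-300, checking=850
Event 9 (withdraw 150 from emergency): emergency: -100 - 150 = -250. Balances: vacation=1200, emergency=-250, savings=-300, checking=850
Event 10 (transfer 300 savings -> vacation): savings: -300 - 300 = -600, vacation: 1200 + 300 = 1500. Balances: vacation=1500, emergency=-250, savings=-600, checking=850

Final balance of checking: 850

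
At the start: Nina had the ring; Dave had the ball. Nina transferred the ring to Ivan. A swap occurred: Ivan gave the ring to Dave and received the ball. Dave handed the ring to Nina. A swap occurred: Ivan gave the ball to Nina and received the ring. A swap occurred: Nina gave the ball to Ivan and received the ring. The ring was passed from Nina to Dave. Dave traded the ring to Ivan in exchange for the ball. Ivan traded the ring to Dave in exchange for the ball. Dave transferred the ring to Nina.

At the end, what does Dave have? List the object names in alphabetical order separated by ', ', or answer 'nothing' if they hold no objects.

Tracking all object holders:
Start: ring:Nina, ball:Dave
Event 1 (give ring: Nina -> Ivan). State: ring:Ivan, ball:Dave
Event 2 (swap ring<->ball: now ring:Dave, ball:Ivan). State: ring:Dave, ball:Ivan
Event 3 (give ring: Dave -> Nina). State: ring:Nina, ball:Ivan
Event 4 (swap ball<->ring: now ball:Nina, ring:Ivan). State: ring:Ivan, ball:Nina
Event 5 (swap ball<->ring: now ball:Ivan, ring:Nina). State: ring:Nina, ball:Ivan
Event 6 (give ring: Nina -> Dave). State: ring:Dave, ball:Ivan
Event 7 (swap ring<->ball: now ring:Ivan, ball:Dave). State: ring:Ivan, ball:Dave
Event 8 (swap ring<->ball: now ring:Dave, ball:Ivan). State: ring:Dave, ball:Ivan
Event 9 (give ring: Dave -> Nina). State: ring:Nina, ball:Ivan

Final state: ring:Nina, ball:Ivan
Dave holds: (nothing).

Answer: nothing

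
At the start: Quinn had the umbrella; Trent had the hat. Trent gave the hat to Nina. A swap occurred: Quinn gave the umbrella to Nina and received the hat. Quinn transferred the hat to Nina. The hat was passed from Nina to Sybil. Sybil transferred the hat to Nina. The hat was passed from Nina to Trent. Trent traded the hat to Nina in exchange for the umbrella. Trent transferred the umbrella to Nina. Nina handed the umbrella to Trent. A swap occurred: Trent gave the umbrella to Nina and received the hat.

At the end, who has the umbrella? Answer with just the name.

Answer: Nina

Derivation:
Tracking all object holders:
Start: umbrella:Quinn, hat:Trent
Event 1 (give hat: Trent -> Nina). State: umbrella:Quinn, hat:Nina
Event 2 (swap umbrella<->hat: now umbrella:Nina, hat:Quinn). State: umbrella:Nina, hat:Quinn
Event 3 (give hat: Quinn -> Nina). State: umbrella:Nina, hat:Nina
Event 4 (give hat: Nina -> Sybil). State: umbrella:Nina, hat:Sybil
Event 5 (give hat: Sybil -> Nina). State: umbrella:Nina, hat:Nina
Event 6 (give hat: Nina -> Trent). State: umbrella:Nina, hat:Trent
Event 7 (swap hat<->umbrella: now hat:Nina, umbrella:Trent). State: umbrella:Trent, hat:Nina
Event 8 (give umbrella: Trent -> Nina). State: umbrella:Nina, hat:Nina
Event 9 (give umbrella: Nina -> Trent). State: umbrella:Trent, hat:Nina
Event 10 (swap umbrella<->hat: now umbrella:Nina, hat:Trent). State: umbrella:Nina, hat:Trent

Final state: umbrella:Nina, hat:Trent
The umbrella is held by Nina.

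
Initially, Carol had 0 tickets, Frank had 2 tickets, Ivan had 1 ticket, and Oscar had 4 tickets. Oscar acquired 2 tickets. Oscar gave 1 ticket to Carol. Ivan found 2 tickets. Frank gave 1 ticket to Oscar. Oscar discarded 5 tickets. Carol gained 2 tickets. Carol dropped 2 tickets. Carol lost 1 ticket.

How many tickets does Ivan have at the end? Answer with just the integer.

Tracking counts step by step:
Start: Carol=0, Frank=2, Ivan=1, Oscar=4
Event 1 (Oscar +2): Oscar: 4 -> 6. State: Carol=0, Frank=2, Ivan=1, Oscar=6
Event 2 (Oscar -> Carol, 1): Oscar: 6 -> 5, Carol: 0 -> 1. State: Carol=1, Frank=2, Ivan=1, Oscar=5
Event 3 (Ivan +2): Ivan: 1 -> 3. State: Carol=1, Frank=2, Ivan=3, Oscar=5
Event 4 (Frank -> Oscar, 1): Frank: 2 -> 1, Oscar: 5 -> 6. State: Carol=1, Frank=1, Ivan=3, Oscar=6
Event 5 (Oscar -5): Oscar: 6 -> 1. State: Carol=1, Frank=1, Ivan=3, Oscar=1
Event 6 (Carol +2): Carol: 1 -> 3. State: Carol=3, Frank=1, Ivan=3, Oscar=1
Event 7 (Carol -2): Carol: 3 -> 1. State: Carol=1, Frank=1, Ivan=3, Oscar=1
Event 8 (Carol -1): Carol: 1 -> 0. State: Carol=0, Frank=1, Ivan=3, Oscar=1

Ivan's final count: 3

Answer: 3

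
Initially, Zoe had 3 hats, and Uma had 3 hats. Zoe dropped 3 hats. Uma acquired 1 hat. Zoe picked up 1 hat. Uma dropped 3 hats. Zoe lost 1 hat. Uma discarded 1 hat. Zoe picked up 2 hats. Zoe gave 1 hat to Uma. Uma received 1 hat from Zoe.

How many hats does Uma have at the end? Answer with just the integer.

Answer: 2

Derivation:
Tracking counts step by step:
Start: Zoe=3, Uma=3
Event 1 (Zoe -3): Zoe: 3 -> 0. State: Zoe=0, Uma=3
Event 2 (Uma +1): Uma: 3 -> 4. State: Zoe=0, Uma=4
Event 3 (Zoe +1): Zoe: 0 -> 1. State: Zoe=1, Uma=4
Event 4 (Uma -3): Uma: 4 -> 1. State: Zoe=1, Uma=1
Event 5 (Zoe -1): Zoe: 1 -> 0. State: Zoe=0, Uma=1
Event 6 (Uma -1): Uma: 1 -> 0. State: Zoe=0, Uma=0
Event 7 (Zoe +2): Zoe: 0 -> 2. State: Zoe=2, Uma=0
Event 8 (Zoe -> Uma, 1): Zoe: 2 -> 1, Uma: 0 -> 1. State: Zoe=1, Uma=1
Event 9 (Zoe -> Uma, 1): Zoe: 1 -> 0, Uma: 1 -> 2. State: Zoe=0, Uma=2

Uma's final count: 2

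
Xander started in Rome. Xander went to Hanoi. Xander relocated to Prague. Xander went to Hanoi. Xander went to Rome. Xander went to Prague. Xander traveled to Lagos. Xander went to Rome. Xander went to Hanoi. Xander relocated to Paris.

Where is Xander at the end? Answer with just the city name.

Answer: Paris

Derivation:
Tracking Xander's location:
Start: Xander is in Rome.
After move 1: Rome -> Hanoi. Xander is in Hanoi.
After move 2: Hanoi -> Prague. Xander is in Prague.
After move 3: Prague -> Hanoi. Xander is in Hanoi.
After move 4: Hanoi -> Rome. Xander is in Rome.
After move 5: Rome -> Prague. Xander is in Prague.
After move 6: Prague -> Lagos. Xander is in Lagos.
After move 7: Lagos -> Rome. Xander is in Rome.
After move 8: Rome -> Hanoi. Xander is in Hanoi.
After move 9: Hanoi -> Paris. Xander is in Paris.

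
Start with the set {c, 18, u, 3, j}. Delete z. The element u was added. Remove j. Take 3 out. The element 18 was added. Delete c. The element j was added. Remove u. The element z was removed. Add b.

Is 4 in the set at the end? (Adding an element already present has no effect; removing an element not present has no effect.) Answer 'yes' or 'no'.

Answer: no

Derivation:
Tracking the set through each operation:
Start: {18, 3, c, j, u}
Event 1 (remove z): not present, no change. Set: {18, 3, c, j, u}
Event 2 (add u): already present, no change. Set: {18, 3, c, j, u}
Event 3 (remove j): removed. Set: {18, 3, c, u}
Event 4 (remove 3): removed. Set: {18, c, u}
Event 5 (add 18): already present, no change. Set: {18, c, u}
Event 6 (remove c): removed. Set: {18, u}
Event 7 (add j): added. Set: {18, j, u}
Event 8 (remove u): removed. Set: {18, j}
Event 9 (remove z): not present, no change. Set: {18, j}
Event 10 (add b): added. Set: {18, b, j}

Final set: {18, b, j} (size 3)
4 is NOT in the final set.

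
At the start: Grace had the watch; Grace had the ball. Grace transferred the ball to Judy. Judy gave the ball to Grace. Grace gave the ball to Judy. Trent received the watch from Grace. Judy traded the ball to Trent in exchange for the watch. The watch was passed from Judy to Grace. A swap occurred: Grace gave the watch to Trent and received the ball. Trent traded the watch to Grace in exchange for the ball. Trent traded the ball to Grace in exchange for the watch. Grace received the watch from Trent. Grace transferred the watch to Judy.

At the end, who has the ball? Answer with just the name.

Answer: Grace

Derivation:
Tracking all object holders:
Start: watch:Grace, ball:Grace
Event 1 (give ball: Grace -> Judy). State: watch:Grace, ball:Judy
Event 2 (give ball: Judy -> Grace). State: watch:Grace, ball:Grace
Event 3 (give ball: Grace -> Judy). State: watch:Grace, ball:Judy
Event 4 (give watch: Grace -> Trent). State: watch:Trent, ball:Judy
Event 5 (swap ball<->watch: now ball:Trent, watch:Judy). State: watch:Judy, ball:Trent
Event 6 (give watch: Judy -> Grace). State: watch:Grace, ball:Trent
Event 7 (swap watch<->ball: now watch:Trent, ball:Grace). State: watch:Trent, ball:Grace
Event 8 (swap watch<->ball: now watch:Grace, ball:Trent). State: watch:Grace, ball:Trent
Event 9 (swap ball<->watch: now ball:Grace, watch:Trent). State: watch:Trent, ball:Grace
Event 10 (give watch: Trent -> Grace). State: watch:Grace, ball:Grace
Event 11 (give watch: Grace -> Judy). State: watch:Judy, ball:Grace

Final state: watch:Judy, ball:Grace
The ball is held by Grace.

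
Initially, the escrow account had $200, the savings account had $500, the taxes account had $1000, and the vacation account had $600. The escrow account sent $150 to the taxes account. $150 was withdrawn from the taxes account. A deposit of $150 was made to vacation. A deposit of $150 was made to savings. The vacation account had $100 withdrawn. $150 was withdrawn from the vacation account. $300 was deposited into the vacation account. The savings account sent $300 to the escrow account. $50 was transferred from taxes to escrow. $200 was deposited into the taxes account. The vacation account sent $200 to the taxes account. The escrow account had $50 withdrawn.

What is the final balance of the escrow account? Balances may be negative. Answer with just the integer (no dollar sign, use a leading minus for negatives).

Tracking account balances step by step:
Start: escrow=200, savings=500, taxes=1000, vacation=600
Event 1 (transfer 150 escrow -> taxes): escrow: 200 - 150 = 50, taxes: 1000 + 150 = 1150. Balances: escrow=50, savings=500, taxes=1150, vacation=600
Event 2 (withdraw 150 from taxes): taxes: 1150 - 150 = 1000. Balances: escrow=50, savings=500, taxes=1000, vacation=600
Event 3 (deposit 150 to vacation): vacation: 600 + 150 = 750. Balances: escrow=50, savings=500, taxes=1000, vacation=750
Event 4 (deposit 150 to savings): savings: 500 + 150 = 650. Balances: escrow=50, savings=650, taxes=1000, vacation=750
Event 5 (withdraw 100 from vacation): vacation: 750 - 100 = 650. Balances: escrow=50, savings=650, taxes=1000, vacation=650
Event 6 (withdraw 150 from vacation): vacation: 650 - 150 = 500. Balances: escrow=50, savings=650, taxes=1000, vacation=500
Event 7 (deposit 300 to vacation): vacation: 500 + 300 = 800. Balances: escrow=50, savings=650, taxes=1000, vacation=800
Event 8 (transfer 300 savings -> escrow): savings: 650 - 300 = 350, escrow: 50 + 300 = 350. Balances: escrow=350, savings=350, taxes=1000, vacation=800
Event 9 (transfer 50 taxes -> escrow): taxes: 1000 - 50 = 950, escrow: 350 + 50 = 400. Balances: escrow=400, savings=350, taxes=950, vacation=800
Event 10 (deposit 200 to taxes): taxes: 950 + 200 = 1150. Balances: escrow=400, savings=350, taxes=1150, vacation=800
Event 11 (transfer 200 vacation -> taxes): vacation: 800 - 200 = 600, taxes: 1150 + 200 = 1350. Balances: escrow=400, savings=350, taxes=1350, vacation=600
Event 12 (withdraw 50 from escrow): escrow: 400 - 50 = 350. Balances: escrow=350, savings=350, taxes=1350, vacation=600

Final balance of escrow: 350

Answer: 350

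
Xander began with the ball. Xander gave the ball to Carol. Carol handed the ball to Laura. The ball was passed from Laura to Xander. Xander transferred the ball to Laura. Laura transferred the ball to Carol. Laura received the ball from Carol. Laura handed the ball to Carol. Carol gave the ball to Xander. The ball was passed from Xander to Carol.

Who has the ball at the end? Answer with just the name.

Tracking the ball through each event:
Start: Xander has the ball.
After event 1: Carol has the ball.
After event 2: Laura has the ball.
After event 3: Xander has the ball.
After event 4: Laura has the ball.
After event 5: Carol has the ball.
After event 6: Laura has the ball.
After event 7: Carol has the ball.
After event 8: Xander has the ball.
After event 9: Carol has the ball.

Answer: Carol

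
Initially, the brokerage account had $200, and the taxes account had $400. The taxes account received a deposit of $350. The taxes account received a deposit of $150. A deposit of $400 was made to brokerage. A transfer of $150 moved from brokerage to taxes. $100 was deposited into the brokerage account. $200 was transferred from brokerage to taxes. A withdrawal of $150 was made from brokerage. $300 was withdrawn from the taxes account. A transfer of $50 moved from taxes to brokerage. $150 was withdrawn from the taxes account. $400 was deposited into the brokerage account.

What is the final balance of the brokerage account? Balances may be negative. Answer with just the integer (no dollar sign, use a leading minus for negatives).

Tracking account balances step by step:
Start: brokerage=200, taxes=400
Event 1 (deposit 350 to taxes): taxes: 400 + 350 = 750. Balances: brokerage=200, taxes=750
Event 2 (deposit 150 to taxes): taxes: 750 + 150 = 900. Balances: brokerage=200, taxes=900
Event 3 (deposit 400 to brokerage): brokerage: 200 + 400 = 600. Balances: brokerage=600, taxes=900
Event 4 (transfer 150 brokerage -> taxes): brokerage: 600 - 150 = 450, taxes: 900 + 150 = 1050. Balances: brokerage=450, taxes=1050
Event 5 (deposit 100 to brokerage): brokerage: 450 + 100 = 550. Balances: brokerage=550, taxes=1050
Event 6 (transfer 200 brokerage -> taxes): brokerage: 550 - 200 = 350, taxes: 1050 + 200 = 1250. Balances: brokerage=350, taxes=1250
Event 7 (withdraw 150 from brokerage): brokerage: 350 - 150 = 200. Balances: brokerage=200, taxes=1250
Event 8 (withdraw 300 from taxes): taxes: 1250 - 300 = 950. Balances: brokerage=200, taxes=950
Event 9 (transfer 50 taxes -> brokerage): taxes: 950 - 50 = 900, brokerage: 200 + 50 = 250. Balances: brokerage=250, taxes=900
Event 10 (withdraw 150 from taxes): taxes: 900 - 150 = 750. Balances: brokerage=250, taxes=750
Event 11 (deposit 400 to brokerage): brokerage: 250 + 400 = 650. Balances: brokerage=650, taxes=750

Final balance of brokerage: 650

Answer: 650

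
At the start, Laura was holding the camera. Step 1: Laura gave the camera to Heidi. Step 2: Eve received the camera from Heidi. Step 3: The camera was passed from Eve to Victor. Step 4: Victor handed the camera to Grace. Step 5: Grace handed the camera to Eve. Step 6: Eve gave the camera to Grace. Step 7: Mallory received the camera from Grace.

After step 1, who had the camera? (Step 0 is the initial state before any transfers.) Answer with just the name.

Answer: Heidi

Derivation:
Tracking the camera holder through step 1:
After step 0 (start): Laura
After step 1: Heidi

At step 1, the holder is Heidi.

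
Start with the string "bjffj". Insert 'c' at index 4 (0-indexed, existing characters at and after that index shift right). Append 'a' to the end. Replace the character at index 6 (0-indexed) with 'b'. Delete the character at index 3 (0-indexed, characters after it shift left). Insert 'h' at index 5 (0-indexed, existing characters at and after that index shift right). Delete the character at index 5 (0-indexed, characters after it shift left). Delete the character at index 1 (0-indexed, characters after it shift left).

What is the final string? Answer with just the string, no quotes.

Applying each edit step by step:
Start: "bjffj"
Op 1 (insert 'c' at idx 4): "bjffj" -> "bjffcj"
Op 2 (append 'a'): "bjffcj" -> "bjffcja"
Op 3 (replace idx 6: 'a' -> 'b'): "bjffcja" -> "bjffcjb"
Op 4 (delete idx 3 = 'f'): "bjffcjb" -> "bjfcjb"
Op 5 (insert 'h' at idx 5): "bjfcjb" -> "bjfcjhb"
Op 6 (delete idx 5 = 'h'): "bjfcjhb" -> "bjfcjb"
Op 7 (delete idx 1 = 'j'): "bjfcjb" -> "bfcjb"

Answer: bfcjb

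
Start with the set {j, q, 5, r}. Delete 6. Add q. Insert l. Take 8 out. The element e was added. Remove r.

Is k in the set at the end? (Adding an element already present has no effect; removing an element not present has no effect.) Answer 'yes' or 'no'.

Answer: no

Derivation:
Tracking the set through each operation:
Start: {5, j, q, r}
Event 1 (remove 6): not present, no change. Set: {5, j, q, r}
Event 2 (add q): already present, no change. Set: {5, j, q, r}
Event 3 (add l): added. Set: {5, j, l, q, r}
Event 4 (remove 8): not present, no change. Set: {5, j, l, q, r}
Event 5 (add e): added. Set: {5, e, j, l, q, r}
Event 6 (remove r): removed. Set: {5, e, j, l, q}

Final set: {5, e, j, l, q} (size 5)
k is NOT in the final set.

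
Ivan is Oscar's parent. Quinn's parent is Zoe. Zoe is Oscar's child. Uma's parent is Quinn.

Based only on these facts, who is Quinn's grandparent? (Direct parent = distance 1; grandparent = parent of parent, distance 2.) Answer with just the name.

Reconstructing the parent chain from the given facts:
  Ivan -> Oscar -> Zoe -> Quinn -> Uma
(each arrow means 'parent of the next')
Positions in the chain (0 = top):
  position of Ivan: 0
  position of Oscar: 1
  position of Zoe: 2
  position of Quinn: 3
  position of Uma: 4

Quinn is at position 3; the grandparent is 2 steps up the chain, i.e. position 1: Oscar.

Answer: Oscar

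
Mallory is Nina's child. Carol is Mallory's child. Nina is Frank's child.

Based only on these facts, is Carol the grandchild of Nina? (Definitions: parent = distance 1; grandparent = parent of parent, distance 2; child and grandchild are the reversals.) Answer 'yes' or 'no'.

Answer: yes

Derivation:
Reconstructing the parent chain from the given facts:
  Frank -> Nina -> Mallory -> Carol
(each arrow means 'parent of the next')
Positions in the chain (0 = top):
  position of Frank: 0
  position of Nina: 1
  position of Mallory: 2
  position of Carol: 3

Carol is at position 3, Nina is at position 1; signed distance (j - i) = -2.
'grandchild' requires j - i = -2. Actual distance is -2, so the relation HOLDS.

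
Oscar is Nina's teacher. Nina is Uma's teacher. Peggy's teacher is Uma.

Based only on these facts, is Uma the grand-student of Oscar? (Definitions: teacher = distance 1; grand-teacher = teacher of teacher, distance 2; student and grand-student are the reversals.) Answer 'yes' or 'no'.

Answer: yes

Derivation:
Reconstructing the teacher chain from the given facts:
  Oscar -> Nina -> Uma -> Peggy
(each arrow means 'teacher of the next')
Positions in the chain (0 = top):
  position of Oscar: 0
  position of Nina: 1
  position of Uma: 2
  position of Peggy: 3

Uma is at position 2, Oscar is at position 0; signed distance (j - i) = -2.
'grand-student' requires j - i = -2. Actual distance is -2, so the relation HOLDS.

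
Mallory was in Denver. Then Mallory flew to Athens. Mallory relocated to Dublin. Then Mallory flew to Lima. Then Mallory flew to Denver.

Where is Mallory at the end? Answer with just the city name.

Tracking Mallory's location:
Start: Mallory is in Denver.
After move 1: Denver -> Athens. Mallory is in Athens.
After move 2: Athens -> Dublin. Mallory is in Dublin.
After move 3: Dublin -> Lima. Mallory is in Lima.
After move 4: Lima -> Denver. Mallory is in Denver.

Answer: Denver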